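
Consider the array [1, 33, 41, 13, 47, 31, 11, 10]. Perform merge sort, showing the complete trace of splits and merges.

Merge sort trace:

Split: [1, 33, 41, 13, 47, 31, 11, 10] -> [1, 33, 41, 13] and [47, 31, 11, 10]
  Split: [1, 33, 41, 13] -> [1, 33] and [41, 13]
    Split: [1, 33] -> [1] and [33]
    Merge: [1] + [33] -> [1, 33]
    Split: [41, 13] -> [41] and [13]
    Merge: [41] + [13] -> [13, 41]
  Merge: [1, 33] + [13, 41] -> [1, 13, 33, 41]
  Split: [47, 31, 11, 10] -> [47, 31] and [11, 10]
    Split: [47, 31] -> [47] and [31]
    Merge: [47] + [31] -> [31, 47]
    Split: [11, 10] -> [11] and [10]
    Merge: [11] + [10] -> [10, 11]
  Merge: [31, 47] + [10, 11] -> [10, 11, 31, 47]
Merge: [1, 13, 33, 41] + [10, 11, 31, 47] -> [1, 10, 11, 13, 31, 33, 41, 47]

Final sorted array: [1, 10, 11, 13, 31, 33, 41, 47]

The merge sort proceeds by recursively splitting the array and merging sorted halves.
After all merges, the sorted array is [1, 10, 11, 13, 31, 33, 41, 47].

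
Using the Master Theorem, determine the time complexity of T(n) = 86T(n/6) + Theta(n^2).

Master Theorem for T(n) = 86T(n/6) + O(n^2):

a = 86, b = 6, c = 2
log_b(a) = log_6(86) = 2.4860

Case 1: c = 2 < log_6(86) = 2.4860
T(n) = O(n^(log_6 86))

For T(n) = 86T(n/6) + O(n^2): log_6(86) = 2.4860. This is Case 1 of the Master Theorem (c < log_b(a), work dominated by leaves), giving O(n^(log_6 86)).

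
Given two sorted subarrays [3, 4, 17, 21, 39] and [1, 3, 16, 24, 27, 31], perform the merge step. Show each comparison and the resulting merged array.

Merging process:

Compare 3 vs 1: take 1 from right. Merged: [1]
Compare 3 vs 3: take 3 from left. Merged: [1, 3]
Compare 4 vs 3: take 3 from right. Merged: [1, 3, 3]
Compare 4 vs 16: take 4 from left. Merged: [1, 3, 3, 4]
Compare 17 vs 16: take 16 from right. Merged: [1, 3, 3, 4, 16]
Compare 17 vs 24: take 17 from left. Merged: [1, 3, 3, 4, 16, 17]
Compare 21 vs 24: take 21 from left. Merged: [1, 3, 3, 4, 16, 17, 21]
Compare 39 vs 24: take 24 from right. Merged: [1, 3, 3, 4, 16, 17, 21, 24]
Compare 39 vs 27: take 27 from right. Merged: [1, 3, 3, 4, 16, 17, 21, 24, 27]
Compare 39 vs 31: take 31 from right. Merged: [1, 3, 3, 4, 16, 17, 21, 24, 27, 31]
Append remaining from left: [39]. Merged: [1, 3, 3, 4, 16, 17, 21, 24, 27, 31, 39]

Final merged array: [1, 3, 3, 4, 16, 17, 21, 24, 27, 31, 39]
Total comparisons: 10

The merged array is [1, 3, 3, 4, 16, 17, 21, 24, 27, 31, 39], requiring 10 comparisons. The merge step runs in O(n) time where n is the total number of elements.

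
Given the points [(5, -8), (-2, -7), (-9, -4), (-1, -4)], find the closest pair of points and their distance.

Computing all pairwise distances among 4 points:

d((5, -8), (-2, -7)) = 7.0711
d((5, -8), (-9, -4)) = 14.5602
d((5, -8), (-1, -4)) = 7.2111
d((-2, -7), (-9, -4)) = 7.6158
d((-2, -7), (-1, -4)) = 3.1623 <-- minimum
d((-9, -4), (-1, -4)) = 8.0

Closest pair: (-2, -7) and (-1, -4) with distance 3.1623

The closest pair is (-2, -7) and (-1, -4) with Euclidean distance 3.1623. For 4 points, brute-force pairwise comparison is shown above. For large n, the divide-and-conquer algorithm (sort by x, recurse on halves, check the dividing strip) achieves O(n log n).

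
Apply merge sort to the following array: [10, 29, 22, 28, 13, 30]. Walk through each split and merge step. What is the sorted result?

Merge sort trace:

Split: [10, 29, 22, 28, 13, 30] -> [10, 29, 22] and [28, 13, 30]
  Split: [10, 29, 22] -> [10] and [29, 22]
    Split: [29, 22] -> [29] and [22]
    Merge: [29] + [22] -> [22, 29]
  Merge: [10] + [22, 29] -> [10, 22, 29]
  Split: [28, 13, 30] -> [28] and [13, 30]
    Split: [13, 30] -> [13] and [30]
    Merge: [13] + [30] -> [13, 30]
  Merge: [28] + [13, 30] -> [13, 28, 30]
Merge: [10, 22, 29] + [13, 28, 30] -> [10, 13, 22, 28, 29, 30]

Final sorted array: [10, 13, 22, 28, 29, 30]

The merge sort proceeds by recursively splitting the array and merging sorted halves.
After all merges, the sorted array is [10, 13, 22, 28, 29, 30].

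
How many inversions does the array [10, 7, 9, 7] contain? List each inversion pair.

Finding inversions in [10, 7, 9, 7]:

(0, 1): arr[0]=10 > arr[1]=7
(0, 2): arr[0]=10 > arr[2]=9
(0, 3): arr[0]=10 > arr[3]=7
(2, 3): arr[2]=9 > arr[3]=7

Total inversions: 4

The array has 4 inversion(s): (0,1), (0,2), (0,3), (2,3). Each pair (i,j) satisfies i < j and arr[i] > arr[j].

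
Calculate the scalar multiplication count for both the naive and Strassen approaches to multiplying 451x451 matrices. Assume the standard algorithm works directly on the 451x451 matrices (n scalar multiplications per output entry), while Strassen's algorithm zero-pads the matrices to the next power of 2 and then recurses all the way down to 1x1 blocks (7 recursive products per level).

Matrix multiplication for 451x451 matrices:

Strassen's algorithm requires power-of-2 dimensions. Pad 451x451 to 512x512 (next power of 2).

Standard algorithm: 451^3 = 91733851 multiplications
Strassen's algorithm: 7^(log2(512)) = 7^9 = 40353607 multiplications
Savings: 91733851 - 40353607 = 51380244 multiplications

Standard: 91733851 multiplications (451^3). Strassen: 40353607 multiplications (7^9, after padding to 512x512). Strassen reduces 8 recursive multiplications to 7 at each level.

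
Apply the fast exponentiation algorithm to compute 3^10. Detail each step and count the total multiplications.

Computing 3^10 by squaring (build up from 3^1; each line after the first costs one multiplication):

3^1 = 3
3^2 = (3^1)^2 = 3^2 = 9
3^4 = (3^2)^2 = 9^2 = 81
3^5 = 3 * 3^4 = 3 * 81 = 243
3^10 = (3^5)^2 = 243^2 = 59049

Result: 59049
Multiplications needed: 4 (4 lines after 3^1)

3^10 = 59049. Using exponentiation by squaring, this requires 4 multiplications. The key idea: if the exponent is even, square the half-power; if odd, multiply by the base once.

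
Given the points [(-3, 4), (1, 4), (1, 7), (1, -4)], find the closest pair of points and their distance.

Computing all pairwise distances among 4 points:

d((-3, 4), (1, 4)) = 4.0
d((-3, 4), (1, 7)) = 5.0
d((-3, 4), (1, -4)) = 8.9443
d((1, 4), (1, 7)) = 3.0 <-- minimum
d((1, 4), (1, -4)) = 8.0
d((1, 7), (1, -4)) = 11.0

Closest pair: (1, 4) and (1, 7) with distance 3.0

The closest pair is (1, 4) and (1, 7) with Euclidean distance 3.0. For 4 points, brute-force pairwise comparison is shown above. For large n, the divide-and-conquer algorithm (sort by x, recurse on halves, check the dividing strip) achieves O(n log n).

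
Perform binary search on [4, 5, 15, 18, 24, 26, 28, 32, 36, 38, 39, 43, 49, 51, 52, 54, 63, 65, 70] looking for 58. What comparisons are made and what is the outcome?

Binary search for 58 in [4, 5, 15, 18, 24, 26, 28, 32, 36, 38, 39, 43, 49, 51, 52, 54, 63, 65, 70]:

lo=0, hi=18, mid=9, arr[mid]=38 -> 38 < 58, search right half
lo=10, hi=18, mid=14, arr[mid]=52 -> 52 < 58, search right half
lo=15, hi=18, mid=16, arr[mid]=63 -> 63 > 58, search left half
lo=15, hi=15, mid=15, arr[mid]=54 -> 54 < 58, search right half
lo=16 > hi=15, target 58 not found

Binary search determines that 58 is not in the array after 4 comparisons. The search space was exhausted without finding the target.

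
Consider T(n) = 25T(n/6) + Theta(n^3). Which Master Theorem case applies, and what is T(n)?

Master Theorem for T(n) = 25T(n/6) + O(n^3):

a = 25, b = 6, c = 3
log_b(a) = log_6(25) = 1.7965

Case 3: c = 3 > log_6(25) = 1.7965
T(n) = O(n^3) = O(n^3)

For T(n) = 25T(n/6) + O(n^3): log_6(25) = 1.7965. This is Case 3 of the Master Theorem (c > log_b(a), work dominated by root), giving O(n^3).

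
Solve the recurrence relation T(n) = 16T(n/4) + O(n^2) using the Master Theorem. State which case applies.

Master Theorem for T(n) = 16T(n/4) + O(n^2):

a = 16, b = 4, c = 2
log_b(a) = log_4(16) = 2.0000

Case 2: c = 2 = log_4(16) = 2.0000
T(n) = O(n^2 log n) = O(n^2 log n)

For T(n) = 16T(n/4) + O(n^2): log_4(16) = 2.0000. This is Case 2 of the Master Theorem (c = log_b(a), equal work at all levels), giving O(n^2 log n).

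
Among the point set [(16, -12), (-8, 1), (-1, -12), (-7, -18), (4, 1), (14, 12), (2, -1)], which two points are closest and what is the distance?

Computing all pairwise distances among 7 points:

d((16, -12), (-8, 1)) = 27.2947
d((16, -12), (-1, -12)) = 17.0
d((16, -12), (-7, -18)) = 23.7697
d((16, -12), (4, 1)) = 17.6918
d((16, -12), (14, 12)) = 24.0832
d((16, -12), (2, -1)) = 17.8045
d((-8, 1), (-1, -12)) = 14.7648
d((-8, 1), (-7, -18)) = 19.0263
d((-8, 1), (4, 1)) = 12.0
d((-8, 1), (14, 12)) = 24.5967
d((-8, 1), (2, -1)) = 10.198
d((-1, -12), (-7, -18)) = 8.4853
d((-1, -12), (4, 1)) = 13.9284
d((-1, -12), (14, 12)) = 28.3019
d((-1, -12), (2, -1)) = 11.4018
d((-7, -18), (4, 1)) = 21.9545
d((-7, -18), (14, 12)) = 36.6197
d((-7, -18), (2, -1)) = 19.2354
d((4, 1), (14, 12)) = 14.8661
d((4, 1), (2, -1)) = 2.8284 <-- minimum
d((14, 12), (2, -1)) = 17.6918

Closest pair: (4, 1) and (2, -1) with distance 2.8284

The closest pair is (4, 1) and (2, -1) with Euclidean distance 2.8284. For 7 points, brute-force pairwise comparison is shown above. For large n, the divide-and-conquer algorithm (sort by x, recurse on halves, check the dividing strip) achieves O(n log n).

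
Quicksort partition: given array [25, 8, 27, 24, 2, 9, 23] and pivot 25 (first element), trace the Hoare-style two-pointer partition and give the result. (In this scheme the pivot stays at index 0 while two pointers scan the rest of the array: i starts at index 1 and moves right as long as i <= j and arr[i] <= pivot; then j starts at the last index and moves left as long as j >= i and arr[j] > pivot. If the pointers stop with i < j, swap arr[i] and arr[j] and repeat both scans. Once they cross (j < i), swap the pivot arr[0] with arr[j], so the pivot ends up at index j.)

Hoare-style two-pointer partition with pivot = 25:

Initial array: [25, 8, 27, 24, 2, 9, 23]

Pointers start at i = 1, j = 6.
i stops at index 2 (arr[2]=27 > 25), j stops at index 6 (arr[6]=23 <= 25): swap arr[2] and arr[6], array becomes [25, 8, 23, 24, 2, 9, 27]
i ends at 6, j ends at 5: the pointers have crossed (j < i), so scanning stops.

Swap pivot arr[0] with arr[5] to place pivot at position 5: [9, 8, 23, 24, 2, 25, 27]
Pivot position: 5

After partitioning with pivot 25, the array becomes [9, 8, 23, 24, 2, 25, 27]. The pivot is placed at index 5. All elements to the left of the pivot are <= 25, and all elements to the right are > 25.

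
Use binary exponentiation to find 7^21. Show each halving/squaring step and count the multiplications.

Computing 7^21 by squaring (build up from 7^1; each line after the first costs one multiplication):

7^1 = 7
7^2 = (7^1)^2 = 7^2 = 49
7^4 = (7^2)^2 = 49^2 = 2401
7^5 = 7 * 7^4 = 7 * 2401 = 16807
7^10 = (7^5)^2 = 16807^2 = 282475249
7^20 = (7^10)^2 = 282475249^2 = 79792266297612001
7^21 = 7 * 7^20 = 7 * 79792266297612001 = 558545864083284007

Result: 558545864083284007
Multiplications needed: 6 (6 lines after 7^1)

7^21 = 558545864083284007. Using exponentiation by squaring, this requires 6 multiplications. The key idea: if the exponent is even, square the half-power; if odd, multiply by the base once.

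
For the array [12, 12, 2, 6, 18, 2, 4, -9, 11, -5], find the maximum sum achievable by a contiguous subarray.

Using Kadane's algorithm on [12, 12, 2, 6, 18, 2, 4, -9, 11, -5]:

Scanning through the array:
Position 1 (value 12): max_ending_here = 24, max_so_far = 24
Position 2 (value 2): max_ending_here = 26, max_so_far = 26
Position 3 (value 6): max_ending_here = 32, max_so_far = 32
Position 4 (value 18): max_ending_here = 50, max_so_far = 50
Position 5 (value 2): max_ending_here = 52, max_so_far = 52
Position 6 (value 4): max_ending_here = 56, max_so_far = 56
Position 7 (value -9): max_ending_here = 47, max_so_far = 56
Position 8 (value 11): max_ending_here = 58, max_so_far = 58
Position 9 (value -5): max_ending_here = 53, max_so_far = 58

Maximum subarray: [12, 12, 2, 6, 18, 2, 4, -9, 11]
Maximum sum: 58

The maximum subarray is [12, 12, 2, 6, 18, 2, 4, -9, 11] with sum 58. This subarray runs from index 0 to index 8.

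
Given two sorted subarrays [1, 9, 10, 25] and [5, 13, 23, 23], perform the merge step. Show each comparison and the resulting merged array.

Merging process:

Compare 1 vs 5: take 1 from left. Merged: [1]
Compare 9 vs 5: take 5 from right. Merged: [1, 5]
Compare 9 vs 13: take 9 from left. Merged: [1, 5, 9]
Compare 10 vs 13: take 10 from left. Merged: [1, 5, 9, 10]
Compare 25 vs 13: take 13 from right. Merged: [1, 5, 9, 10, 13]
Compare 25 vs 23: take 23 from right. Merged: [1, 5, 9, 10, 13, 23]
Compare 25 vs 23: take 23 from right. Merged: [1, 5, 9, 10, 13, 23, 23]
Append remaining from left: [25]. Merged: [1, 5, 9, 10, 13, 23, 23, 25]

Final merged array: [1, 5, 9, 10, 13, 23, 23, 25]
Total comparisons: 7

The merged array is [1, 5, 9, 10, 13, 23, 23, 25], requiring 7 comparisons. The merge step runs in O(n) time where n is the total number of elements.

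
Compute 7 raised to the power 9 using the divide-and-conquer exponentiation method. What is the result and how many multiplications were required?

Computing 7^9 by squaring (build up from 7^1; each line after the first costs one multiplication):

7^1 = 7
7^2 = (7^1)^2 = 7^2 = 49
7^4 = (7^2)^2 = 49^2 = 2401
7^8 = (7^4)^2 = 2401^2 = 5764801
7^9 = 7 * 7^8 = 7 * 5764801 = 40353607

Result: 40353607
Multiplications needed: 4 (4 lines after 7^1)

7^9 = 40353607. Using exponentiation by squaring, this requires 4 multiplications. The key idea: if the exponent is even, square the half-power; if odd, multiply by the base once.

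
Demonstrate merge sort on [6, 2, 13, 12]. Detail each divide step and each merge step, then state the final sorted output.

Merge sort trace:

Split: [6, 2, 13, 12] -> [6, 2] and [13, 12]
  Split: [6, 2] -> [6] and [2]
  Merge: [6] + [2] -> [2, 6]
  Split: [13, 12] -> [13] and [12]
  Merge: [13] + [12] -> [12, 13]
Merge: [2, 6] + [12, 13] -> [2, 6, 12, 13]

Final sorted array: [2, 6, 12, 13]

The merge sort proceeds by recursively splitting the array and merging sorted halves.
After all merges, the sorted array is [2, 6, 12, 13].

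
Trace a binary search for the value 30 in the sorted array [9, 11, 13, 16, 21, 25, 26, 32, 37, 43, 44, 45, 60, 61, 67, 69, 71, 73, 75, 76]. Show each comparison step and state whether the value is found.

Binary search for 30 in [9, 11, 13, 16, 21, 25, 26, 32, 37, 43, 44, 45, 60, 61, 67, 69, 71, 73, 75, 76]:

lo=0, hi=19, mid=9, arr[mid]=43 -> 43 > 30, search left half
lo=0, hi=8, mid=4, arr[mid]=21 -> 21 < 30, search right half
lo=5, hi=8, mid=6, arr[mid]=26 -> 26 < 30, search right half
lo=7, hi=8, mid=7, arr[mid]=32 -> 32 > 30, search left half
lo=7 > hi=6, target 30 not found

Binary search determines that 30 is not in the array after 4 comparisons. The search space was exhausted without finding the target.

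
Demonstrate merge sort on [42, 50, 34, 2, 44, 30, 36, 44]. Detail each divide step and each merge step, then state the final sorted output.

Merge sort trace:

Split: [42, 50, 34, 2, 44, 30, 36, 44] -> [42, 50, 34, 2] and [44, 30, 36, 44]
  Split: [42, 50, 34, 2] -> [42, 50] and [34, 2]
    Split: [42, 50] -> [42] and [50]
    Merge: [42] + [50] -> [42, 50]
    Split: [34, 2] -> [34] and [2]
    Merge: [34] + [2] -> [2, 34]
  Merge: [42, 50] + [2, 34] -> [2, 34, 42, 50]
  Split: [44, 30, 36, 44] -> [44, 30] and [36, 44]
    Split: [44, 30] -> [44] and [30]
    Merge: [44] + [30] -> [30, 44]
    Split: [36, 44] -> [36] and [44]
    Merge: [36] + [44] -> [36, 44]
  Merge: [30, 44] + [36, 44] -> [30, 36, 44, 44]
Merge: [2, 34, 42, 50] + [30, 36, 44, 44] -> [2, 30, 34, 36, 42, 44, 44, 50]

Final sorted array: [2, 30, 34, 36, 42, 44, 44, 50]

The merge sort proceeds by recursively splitting the array and merging sorted halves.
After all merges, the sorted array is [2, 30, 34, 36, 42, 44, 44, 50].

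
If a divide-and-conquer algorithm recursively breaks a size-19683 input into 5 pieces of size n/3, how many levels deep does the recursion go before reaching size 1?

For divide and conquer with division factor 3:

Problem sizes at each level:
Level 0: 19683
Level 1: 6561
Level 2: 2187
Level 3: 729
Level 4: 243
Level 5: 81
Level 6: 27
Level 7: 9
Level 8: 3
Level 9: 1

The root is level 0 and the size-1 base case is level 9 (the tree spans levels 0 through 9, i.e. 10 levels counting the root), so the depth is the number of divisions: log_3(19683) = 9

The recursion tree depth is log_3(19683) = 9. At each level, the problem size is divided by 3, so it takes 9 divisions to reduce to a base case of size 1. The algorithm makes 5 recursive calls at each level.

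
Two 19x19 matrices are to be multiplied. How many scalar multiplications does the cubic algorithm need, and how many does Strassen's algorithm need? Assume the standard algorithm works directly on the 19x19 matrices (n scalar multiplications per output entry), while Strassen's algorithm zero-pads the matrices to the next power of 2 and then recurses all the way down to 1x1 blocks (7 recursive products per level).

Matrix multiplication for 19x19 matrices:

Strassen's algorithm requires power-of-2 dimensions. Pad 19x19 to 32x32 (next power of 2).

Standard algorithm: 19^3 = 6859 multiplications
Strassen's algorithm: 7^(log2(32)) = 7^5 = 16807 multiplications
Difference: 6859 - 16807 = -9948 (Strassen uses MORE here due to padding overhead — for small or just-over-power-of-2 n, padding can outweigh the per-level savings)

Standard: 6859 multiplications (19^3). Strassen: 16807 multiplications (7^5, after padding to 32x32). Strassen reduces 8 recursive multiplications to 7 at each level.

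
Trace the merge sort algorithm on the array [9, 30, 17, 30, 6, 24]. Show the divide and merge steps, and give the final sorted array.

Merge sort trace:

Split: [9, 30, 17, 30, 6, 24] -> [9, 30, 17] and [30, 6, 24]
  Split: [9, 30, 17] -> [9] and [30, 17]
    Split: [30, 17] -> [30] and [17]
    Merge: [30] + [17] -> [17, 30]
  Merge: [9] + [17, 30] -> [9, 17, 30]
  Split: [30, 6, 24] -> [30] and [6, 24]
    Split: [6, 24] -> [6] and [24]
    Merge: [6] + [24] -> [6, 24]
  Merge: [30] + [6, 24] -> [6, 24, 30]
Merge: [9, 17, 30] + [6, 24, 30] -> [6, 9, 17, 24, 30, 30]

Final sorted array: [6, 9, 17, 24, 30, 30]

The merge sort proceeds by recursively splitting the array and merging sorted halves.
After all merges, the sorted array is [6, 9, 17, 24, 30, 30].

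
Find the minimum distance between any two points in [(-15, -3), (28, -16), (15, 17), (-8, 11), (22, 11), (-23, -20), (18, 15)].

Computing all pairwise distances among 7 points:

d((-15, -3), (28, -16)) = 44.9222
d((-15, -3), (15, 17)) = 36.0555
d((-15, -3), (-8, 11)) = 15.6525
d((-15, -3), (22, 11)) = 39.5601
d((-15, -3), (-23, -20)) = 18.7883
d((-15, -3), (18, 15)) = 37.5899
d((28, -16), (15, 17)) = 35.4683
d((28, -16), (-8, 11)) = 45.0
d((28, -16), (22, 11)) = 27.6586
d((28, -16), (-23, -20)) = 51.1566
d((28, -16), (18, 15)) = 32.573
d((15, 17), (-8, 11)) = 23.7697
d((15, 17), (22, 11)) = 9.2195
d((15, 17), (-23, -20)) = 53.0377
d((15, 17), (18, 15)) = 3.6056 <-- minimum
d((-8, 11), (22, 11)) = 30.0
d((-8, 11), (-23, -20)) = 34.4384
d((-8, 11), (18, 15)) = 26.3059
d((22, 11), (-23, -20)) = 54.6443
d((22, 11), (18, 15)) = 5.6569
d((-23, -20), (18, 15)) = 53.9073

Closest pair: (15, 17) and (18, 15) with distance 3.6056

The closest pair is (15, 17) and (18, 15) with Euclidean distance 3.6056. For 7 points, brute-force pairwise comparison is shown above. For large n, the divide-and-conquer algorithm (sort by x, recurse on halves, check the dividing strip) achieves O(n log n).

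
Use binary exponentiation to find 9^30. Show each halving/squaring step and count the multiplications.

Computing 9^30 by squaring (build up from 9^1; each line after the first costs one multiplication):

9^1 = 9
9^2 = (9^1)^2 = 9^2 = 81
9^3 = 9 * 9^2 = 9 * 81 = 729
9^6 = (9^3)^2 = 729^2 = 531441
9^7 = 9 * 9^6 = 9 * 531441 = 4782969
9^14 = (9^7)^2 = 4782969^2 = 22876792454961
9^15 = 9 * 9^14 = 9 * 22876792454961 = 205891132094649
9^30 = (9^15)^2 = 205891132094649^2 = 42391158275216203514294433201

Result: 42391158275216203514294433201
Multiplications needed: 7 (7 lines after 9^1)

9^30 = 42391158275216203514294433201. Using exponentiation by squaring, this requires 7 multiplications. The key idea: if the exponent is even, square the half-power; if odd, multiply by the base once.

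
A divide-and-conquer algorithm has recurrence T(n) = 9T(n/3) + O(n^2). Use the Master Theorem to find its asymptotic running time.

Master Theorem for T(n) = 9T(n/3) + O(n^2):

a = 9, b = 3, c = 2
log_b(a) = log_3(9) = 2.0000

Case 2: c = 2 = log_3(9) = 2.0000
T(n) = O(n^2 log n) = O(n^2 log n)

For T(n) = 9T(n/3) + O(n^2): log_3(9) = 2.0000. This is Case 2 of the Master Theorem (c = log_b(a), equal work at all levels), giving O(n^2 log n).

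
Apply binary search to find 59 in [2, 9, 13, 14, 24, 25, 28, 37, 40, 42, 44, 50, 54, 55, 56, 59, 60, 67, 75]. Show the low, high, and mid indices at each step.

Binary search for 59 in [2, 9, 13, 14, 24, 25, 28, 37, 40, 42, 44, 50, 54, 55, 56, 59, 60, 67, 75]:

lo=0, hi=18, mid=9, arr[mid]=42 -> 42 < 59, search right half
lo=10, hi=18, mid=14, arr[mid]=56 -> 56 < 59, search right half
lo=15, hi=18, mid=16, arr[mid]=60 -> 60 > 59, search left half
lo=15, hi=15, mid=15, arr[mid]=59 -> Found target at index 15!

Binary search finds 59 at index 15 after 4 comparisons. The search repeatedly halves the search space by comparing with the middle element.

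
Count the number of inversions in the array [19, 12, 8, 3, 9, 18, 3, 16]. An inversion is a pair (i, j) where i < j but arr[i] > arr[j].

Finding inversions in [19, 12, 8, 3, 9, 18, 3, 16]:

(0, 1): arr[0]=19 > arr[1]=12
(0, 2): arr[0]=19 > arr[2]=8
(0, 3): arr[0]=19 > arr[3]=3
(0, 4): arr[0]=19 > arr[4]=9
(0, 5): arr[0]=19 > arr[5]=18
(0, 6): arr[0]=19 > arr[6]=3
(0, 7): arr[0]=19 > arr[7]=16
(1, 2): arr[1]=12 > arr[2]=8
(1, 3): arr[1]=12 > arr[3]=3
(1, 4): arr[1]=12 > arr[4]=9
(1, 6): arr[1]=12 > arr[6]=3
(2, 3): arr[2]=8 > arr[3]=3
(2, 6): arr[2]=8 > arr[6]=3
(4, 6): arr[4]=9 > arr[6]=3
(5, 6): arr[5]=18 > arr[6]=3
(5, 7): arr[5]=18 > arr[7]=16

Total inversions: 16

The array has 16 inversion(s): (0,1), (0,2), (0,3), (0,4), (0,5), (0,6), (0,7), (1,2), (1,3), (1,4), (1,6), (2,3), (2,6), (4,6), (5,6), (5,7). Each pair (i,j) satisfies i < j and arr[i] > arr[j].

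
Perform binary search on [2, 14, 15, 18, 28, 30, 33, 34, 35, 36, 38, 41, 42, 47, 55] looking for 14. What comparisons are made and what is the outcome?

Binary search for 14 in [2, 14, 15, 18, 28, 30, 33, 34, 35, 36, 38, 41, 42, 47, 55]:

lo=0, hi=14, mid=7, arr[mid]=34 -> 34 > 14, search left half
lo=0, hi=6, mid=3, arr[mid]=18 -> 18 > 14, search left half
lo=0, hi=2, mid=1, arr[mid]=14 -> Found target at index 1!

Binary search finds 14 at index 1 after 3 comparisons. The search repeatedly halves the search space by comparing with the middle element.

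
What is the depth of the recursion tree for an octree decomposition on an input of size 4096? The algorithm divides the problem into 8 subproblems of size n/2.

For divide and conquer with division factor 2:

Problem sizes at each level:
Level 0: 4096
Level 1: 2048
Level 2: 1024
Level 3: 512
Level 4: 256
Level 5: 128
Level 6: 64
Level 7: 32
Level 8: 16
Level 9: 8
Level 10: 4
Level 11: 2
Level 12: 1

The root is level 0 and the size-1 base case is level 12 (the tree spans levels 0 through 12, i.e. 13 levels counting the root), so the depth is the number of divisions: log_2(4096) = 12

The recursion tree depth is log_2(4096) = 12. At each level, the problem size is divided by 2, so it takes 12 divisions to reduce to a base case of size 1. The algorithm makes 8 recursive calls at each level.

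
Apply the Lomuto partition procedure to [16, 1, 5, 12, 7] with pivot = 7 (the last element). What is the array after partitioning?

Lomuto partition with pivot = 7:

Initial array: [16, 1, 5, 12, 7]

arr[0]=16 > 7: no swap
arr[1]=1 <= 7: swap with position 0, array becomes [1, 16, 5, 12, 7]
arr[2]=5 <= 7: swap with position 1, array becomes [1, 5, 16, 12, 7]
arr[3]=12 > 7: no swap

Place pivot at position 2: [1, 5, 7, 12, 16]
Pivot position: 2

After partitioning with pivot 7, the array becomes [1, 5, 7, 12, 16]. The pivot is placed at index 2. All elements to the left of the pivot are <= 7, and all elements to the right are > 7.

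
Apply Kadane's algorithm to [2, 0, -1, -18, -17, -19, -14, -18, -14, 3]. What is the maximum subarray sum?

Using Kadane's algorithm on [2, 0, -1, -18, -17, -19, -14, -18, -14, 3]:

Scanning through the array:
Position 1 (value 0): max_ending_here = 2, max_so_far = 2
Position 2 (value -1): max_ending_here = 1, max_so_far = 2
Position 3 (value -18): max_ending_here = -17, max_so_far = 2
Position 4 (value -17): max_ending_here = -17, max_so_far = 2
Position 5 (value -19): max_ending_here = -19, max_so_far = 2
Position 6 (value -14): max_ending_here = -14, max_so_far = 2
Position 7 (value -18): max_ending_here = -18, max_so_far = 2
Position 8 (value -14): max_ending_here = -14, max_so_far = 2
Position 9 (value 3): max_ending_here = 3, max_so_far = 3

Maximum subarray: [3]
Maximum sum: 3

The maximum subarray is [3] with sum 3. This subarray runs from index 9 to index 9.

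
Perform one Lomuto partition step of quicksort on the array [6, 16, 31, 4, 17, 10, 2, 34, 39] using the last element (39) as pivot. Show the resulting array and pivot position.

Lomuto partition with pivot = 39:

Initial array: [6, 16, 31, 4, 17, 10, 2, 34, 39]

arr[0]=6 <= 39: swap with position 0, array becomes [6, 16, 31, 4, 17, 10, 2, 34, 39]
arr[1]=16 <= 39: swap with position 1, array becomes [6, 16, 31, 4, 17, 10, 2, 34, 39]
arr[2]=31 <= 39: swap with position 2, array becomes [6, 16, 31, 4, 17, 10, 2, 34, 39]
arr[3]=4 <= 39: swap with position 3, array becomes [6, 16, 31, 4, 17, 10, 2, 34, 39]
arr[4]=17 <= 39: swap with position 4, array becomes [6, 16, 31, 4, 17, 10, 2, 34, 39]
arr[5]=10 <= 39: swap with position 5, array becomes [6, 16, 31, 4, 17, 10, 2, 34, 39]
arr[6]=2 <= 39: swap with position 6, array becomes [6, 16, 31, 4, 17, 10, 2, 34, 39]
arr[7]=34 <= 39: swap with position 7, array becomes [6, 16, 31, 4, 17, 10, 2, 34, 39]

Place pivot at position 8: [6, 16, 31, 4, 17, 10, 2, 34, 39]
Pivot position: 8

After partitioning with pivot 39, the array becomes [6, 16, 31, 4, 17, 10, 2, 34, 39]. The pivot is placed at index 8. All elements to the left of the pivot are <= 39, and all elements to the right are > 39.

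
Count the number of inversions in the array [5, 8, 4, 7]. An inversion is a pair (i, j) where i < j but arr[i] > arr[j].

Finding inversions in [5, 8, 4, 7]:

(0, 2): arr[0]=5 > arr[2]=4
(1, 2): arr[1]=8 > arr[2]=4
(1, 3): arr[1]=8 > arr[3]=7

Total inversions: 3

The array has 3 inversion(s): (0,2), (1,2), (1,3). Each pair (i,j) satisfies i < j and arr[i] > arr[j].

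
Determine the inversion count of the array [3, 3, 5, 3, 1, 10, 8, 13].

Finding inversions in [3, 3, 5, 3, 1, 10, 8, 13]:

(0, 4): arr[0]=3 > arr[4]=1
(1, 4): arr[1]=3 > arr[4]=1
(2, 3): arr[2]=5 > arr[3]=3
(2, 4): arr[2]=5 > arr[4]=1
(3, 4): arr[3]=3 > arr[4]=1
(5, 6): arr[5]=10 > arr[6]=8

Total inversions: 6

The array has 6 inversion(s): (0,4), (1,4), (2,3), (2,4), (3,4), (5,6). Each pair (i,j) satisfies i < j and arr[i] > arr[j].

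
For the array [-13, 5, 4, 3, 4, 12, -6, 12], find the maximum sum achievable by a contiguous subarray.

Using Kadane's algorithm on [-13, 5, 4, 3, 4, 12, -6, 12]:

Scanning through the array:
Position 1 (value 5): max_ending_here = 5, max_so_far = 5
Position 2 (value 4): max_ending_here = 9, max_so_far = 9
Position 3 (value 3): max_ending_here = 12, max_so_far = 12
Position 4 (value 4): max_ending_here = 16, max_so_far = 16
Position 5 (value 12): max_ending_here = 28, max_so_far = 28
Position 6 (value -6): max_ending_here = 22, max_so_far = 28
Position 7 (value 12): max_ending_here = 34, max_so_far = 34

Maximum subarray: [5, 4, 3, 4, 12, -6, 12]
Maximum sum: 34

The maximum subarray is [5, 4, 3, 4, 12, -6, 12] with sum 34. This subarray runs from index 1 to index 7.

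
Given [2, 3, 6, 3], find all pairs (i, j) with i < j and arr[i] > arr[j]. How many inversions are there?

Finding inversions in [2, 3, 6, 3]:

(2, 3): arr[2]=6 > arr[3]=3

Total inversions: 1

The array has 1 inversion(s): (2,3). Each pair (i,j) satisfies i < j and arr[i] > arr[j].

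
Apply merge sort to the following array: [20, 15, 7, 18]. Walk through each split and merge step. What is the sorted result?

Merge sort trace:

Split: [20, 15, 7, 18] -> [20, 15] and [7, 18]
  Split: [20, 15] -> [20] and [15]
  Merge: [20] + [15] -> [15, 20]
  Split: [7, 18] -> [7] and [18]
  Merge: [7] + [18] -> [7, 18]
Merge: [15, 20] + [7, 18] -> [7, 15, 18, 20]

Final sorted array: [7, 15, 18, 20]

The merge sort proceeds by recursively splitting the array and merging sorted halves.
After all merges, the sorted array is [7, 15, 18, 20].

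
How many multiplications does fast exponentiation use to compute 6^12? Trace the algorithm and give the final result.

Computing 6^12 by squaring (build up from 6^1; each line after the first costs one multiplication):

6^1 = 6
6^2 = (6^1)^2 = 6^2 = 36
6^3 = 6 * 6^2 = 6 * 36 = 216
6^6 = (6^3)^2 = 216^2 = 46656
6^12 = (6^6)^2 = 46656^2 = 2176782336

Result: 2176782336
Multiplications needed: 4 (4 lines after 6^1)

6^12 = 2176782336. Using exponentiation by squaring, this requires 4 multiplications. The key idea: if the exponent is even, square the half-power; if odd, multiply by the base once.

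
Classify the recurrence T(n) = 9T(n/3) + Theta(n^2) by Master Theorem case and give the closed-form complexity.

Master Theorem for T(n) = 9T(n/3) + O(n^2):

a = 9, b = 3, c = 2
log_b(a) = log_3(9) = 2.0000

Case 2: c = 2 = log_3(9) = 2.0000
T(n) = O(n^2 log n) = O(n^2 log n)

For T(n) = 9T(n/3) + O(n^2): log_3(9) = 2.0000. This is Case 2 of the Master Theorem (c = log_b(a), equal work at all levels), giving O(n^2 log n).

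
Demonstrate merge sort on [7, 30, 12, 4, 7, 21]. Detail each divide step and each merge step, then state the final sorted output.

Merge sort trace:

Split: [7, 30, 12, 4, 7, 21] -> [7, 30, 12] and [4, 7, 21]
  Split: [7, 30, 12] -> [7] and [30, 12]
    Split: [30, 12] -> [30] and [12]
    Merge: [30] + [12] -> [12, 30]
  Merge: [7] + [12, 30] -> [7, 12, 30]
  Split: [4, 7, 21] -> [4] and [7, 21]
    Split: [7, 21] -> [7] and [21]
    Merge: [7] + [21] -> [7, 21]
  Merge: [4] + [7, 21] -> [4, 7, 21]
Merge: [7, 12, 30] + [4, 7, 21] -> [4, 7, 7, 12, 21, 30]

Final sorted array: [4, 7, 7, 12, 21, 30]

The merge sort proceeds by recursively splitting the array and merging sorted halves.
After all merges, the sorted array is [4, 7, 7, 12, 21, 30].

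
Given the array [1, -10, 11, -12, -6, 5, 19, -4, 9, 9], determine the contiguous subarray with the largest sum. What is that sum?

Using Kadane's algorithm on [1, -10, 11, -12, -6, 5, 19, -4, 9, 9]:

Scanning through the array:
Position 1 (value -10): max_ending_here = -9, max_so_far = 1
Position 2 (value 11): max_ending_here = 11, max_so_far = 11
Position 3 (value -12): max_ending_here = -1, max_so_far = 11
Position 4 (value -6): max_ending_here = -6, max_so_far = 11
Position 5 (value 5): max_ending_here = 5, max_so_far = 11
Position 6 (value 19): max_ending_here = 24, max_so_far = 24
Position 7 (value -4): max_ending_here = 20, max_so_far = 24
Position 8 (value 9): max_ending_here = 29, max_so_far = 29
Position 9 (value 9): max_ending_here = 38, max_so_far = 38

Maximum subarray: [5, 19, -4, 9, 9]
Maximum sum: 38

The maximum subarray is [5, 19, -4, 9, 9] with sum 38. This subarray runs from index 5 to index 9.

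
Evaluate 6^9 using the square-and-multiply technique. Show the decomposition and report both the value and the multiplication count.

Computing 6^9 by squaring (build up from 6^1; each line after the first costs one multiplication):

6^1 = 6
6^2 = (6^1)^2 = 6^2 = 36
6^4 = (6^2)^2 = 36^2 = 1296
6^8 = (6^4)^2 = 1296^2 = 1679616
6^9 = 6 * 6^8 = 6 * 1679616 = 10077696

Result: 10077696
Multiplications needed: 4 (4 lines after 6^1)

6^9 = 10077696. Using exponentiation by squaring, this requires 4 multiplications. The key idea: if the exponent is even, square the half-power; if odd, multiply by the base once.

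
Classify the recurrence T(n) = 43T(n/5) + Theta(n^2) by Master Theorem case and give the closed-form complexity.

Master Theorem for T(n) = 43T(n/5) + O(n^2):

a = 43, b = 5, c = 2
log_b(a) = log_5(43) = 2.3370

Case 1: c = 2 < log_5(43) = 2.3370
T(n) = O(n^(log_5 43))

For T(n) = 43T(n/5) + O(n^2): log_5(43) = 2.3370. This is Case 1 of the Master Theorem (c < log_b(a), work dominated by leaves), giving O(n^(log_5 43)).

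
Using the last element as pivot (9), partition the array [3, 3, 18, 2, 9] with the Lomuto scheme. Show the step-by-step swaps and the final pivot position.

Lomuto partition with pivot = 9:

Initial array: [3, 3, 18, 2, 9]

arr[0]=3 <= 9: swap with position 0, array becomes [3, 3, 18, 2, 9]
arr[1]=3 <= 9: swap with position 1, array becomes [3, 3, 18, 2, 9]
arr[2]=18 > 9: no swap
arr[3]=2 <= 9: swap with position 2, array becomes [3, 3, 2, 18, 9]

Place pivot at position 3: [3, 3, 2, 9, 18]
Pivot position: 3

After partitioning with pivot 9, the array becomes [3, 3, 2, 9, 18]. The pivot is placed at index 3. All elements to the left of the pivot are <= 9, and all elements to the right are > 9.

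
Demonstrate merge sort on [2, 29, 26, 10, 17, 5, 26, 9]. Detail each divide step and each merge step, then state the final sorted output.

Merge sort trace:

Split: [2, 29, 26, 10, 17, 5, 26, 9] -> [2, 29, 26, 10] and [17, 5, 26, 9]
  Split: [2, 29, 26, 10] -> [2, 29] and [26, 10]
    Split: [2, 29] -> [2] and [29]
    Merge: [2] + [29] -> [2, 29]
    Split: [26, 10] -> [26] and [10]
    Merge: [26] + [10] -> [10, 26]
  Merge: [2, 29] + [10, 26] -> [2, 10, 26, 29]
  Split: [17, 5, 26, 9] -> [17, 5] and [26, 9]
    Split: [17, 5] -> [17] and [5]
    Merge: [17] + [5] -> [5, 17]
    Split: [26, 9] -> [26] and [9]
    Merge: [26] + [9] -> [9, 26]
  Merge: [5, 17] + [9, 26] -> [5, 9, 17, 26]
Merge: [2, 10, 26, 29] + [5, 9, 17, 26] -> [2, 5, 9, 10, 17, 26, 26, 29]

Final sorted array: [2, 5, 9, 10, 17, 26, 26, 29]

The merge sort proceeds by recursively splitting the array and merging sorted halves.
After all merges, the sorted array is [2, 5, 9, 10, 17, 26, 26, 29].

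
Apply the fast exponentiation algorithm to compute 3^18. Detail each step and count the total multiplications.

Computing 3^18 by squaring (build up from 3^1; each line after the first costs one multiplication):

3^1 = 3
3^2 = (3^1)^2 = 3^2 = 9
3^4 = (3^2)^2 = 9^2 = 81
3^8 = (3^4)^2 = 81^2 = 6561
3^9 = 3 * 3^8 = 3 * 6561 = 19683
3^18 = (3^9)^2 = 19683^2 = 387420489

Result: 387420489
Multiplications needed: 5 (5 lines after 3^1)

3^18 = 387420489. Using exponentiation by squaring, this requires 5 multiplications. The key idea: if the exponent is even, square the half-power; if odd, multiply by the base once.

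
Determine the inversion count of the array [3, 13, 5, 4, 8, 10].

Finding inversions in [3, 13, 5, 4, 8, 10]:

(1, 2): arr[1]=13 > arr[2]=5
(1, 3): arr[1]=13 > arr[3]=4
(1, 4): arr[1]=13 > arr[4]=8
(1, 5): arr[1]=13 > arr[5]=10
(2, 3): arr[2]=5 > arr[3]=4

Total inversions: 5

The array has 5 inversion(s): (1,2), (1,3), (1,4), (1,5), (2,3). Each pair (i,j) satisfies i < j and arr[i] > arr[j].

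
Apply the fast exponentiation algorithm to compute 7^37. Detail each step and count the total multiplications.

Computing 7^37 by squaring (build up from 7^1; each line after the first costs one multiplication):

7^1 = 7
7^2 = (7^1)^2 = 7^2 = 49
7^4 = (7^2)^2 = 49^2 = 2401
7^8 = (7^4)^2 = 2401^2 = 5764801
7^9 = 7 * 7^8 = 7 * 5764801 = 40353607
7^18 = (7^9)^2 = 40353607^2 = 1628413597910449
7^36 = (7^18)^2 = 1628413597910449^2 = 2651730845859653471779023381601
7^37 = 7 * 7^36 = 7 * 2651730845859653471779023381601 = 18562115921017574302453163671207

Result: 18562115921017574302453163671207
Multiplications needed: 7 (7 lines after 7^1)

7^37 = 18562115921017574302453163671207. Using exponentiation by squaring, this requires 7 multiplications. The key idea: if the exponent is even, square the half-power; if odd, multiply by the base once.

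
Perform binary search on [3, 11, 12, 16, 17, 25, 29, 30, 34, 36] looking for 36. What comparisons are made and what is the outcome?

Binary search for 36 in [3, 11, 12, 16, 17, 25, 29, 30, 34, 36]:

lo=0, hi=9, mid=4, arr[mid]=17 -> 17 < 36, search right half
lo=5, hi=9, mid=7, arr[mid]=30 -> 30 < 36, search right half
lo=8, hi=9, mid=8, arr[mid]=34 -> 34 < 36, search right half
lo=9, hi=9, mid=9, arr[mid]=36 -> Found target at index 9!

Binary search finds 36 at index 9 after 4 comparisons. The search repeatedly halves the search space by comparing with the middle element.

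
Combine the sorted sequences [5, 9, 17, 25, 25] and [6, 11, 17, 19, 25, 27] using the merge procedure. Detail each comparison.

Merging process:

Compare 5 vs 6: take 5 from left. Merged: [5]
Compare 9 vs 6: take 6 from right. Merged: [5, 6]
Compare 9 vs 11: take 9 from left. Merged: [5, 6, 9]
Compare 17 vs 11: take 11 from right. Merged: [5, 6, 9, 11]
Compare 17 vs 17: take 17 from left. Merged: [5, 6, 9, 11, 17]
Compare 25 vs 17: take 17 from right. Merged: [5, 6, 9, 11, 17, 17]
Compare 25 vs 19: take 19 from right. Merged: [5, 6, 9, 11, 17, 17, 19]
Compare 25 vs 25: take 25 from left. Merged: [5, 6, 9, 11, 17, 17, 19, 25]
Compare 25 vs 25: take 25 from left. Merged: [5, 6, 9, 11, 17, 17, 19, 25, 25]
Append remaining from right: [25, 27]. Merged: [5, 6, 9, 11, 17, 17, 19, 25, 25, 25, 27]

Final merged array: [5, 6, 9, 11, 17, 17, 19, 25, 25, 25, 27]
Total comparisons: 9

The merged array is [5, 6, 9, 11, 17, 17, 19, 25, 25, 25, 27], requiring 9 comparisons. The merge step runs in O(n) time where n is the total number of elements.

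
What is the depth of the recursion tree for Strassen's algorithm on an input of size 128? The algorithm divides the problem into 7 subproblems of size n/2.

For divide and conquer with division factor 2:

Problem sizes at each level:
Level 0: 128
Level 1: 64
Level 2: 32
Level 3: 16
Level 4: 8
Level 5: 4
Level 6: 2
Level 7: 1

The root is level 0 and the size-1 base case is level 7 (the tree spans levels 0 through 7, i.e. 8 levels counting the root), so the depth is the number of divisions: log_2(128) = 7

The recursion tree depth is log_2(128) = 7. At each level, the problem size is divided by 2, so it takes 7 divisions to reduce to a base case of size 1. The algorithm makes 7 recursive calls at each level.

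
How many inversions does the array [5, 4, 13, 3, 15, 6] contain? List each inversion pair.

Finding inversions in [5, 4, 13, 3, 15, 6]:

(0, 1): arr[0]=5 > arr[1]=4
(0, 3): arr[0]=5 > arr[3]=3
(1, 3): arr[1]=4 > arr[3]=3
(2, 3): arr[2]=13 > arr[3]=3
(2, 5): arr[2]=13 > arr[5]=6
(4, 5): arr[4]=15 > arr[5]=6

Total inversions: 6

The array has 6 inversion(s): (0,1), (0,3), (1,3), (2,3), (2,5), (4,5). Each pair (i,j) satisfies i < j and arr[i] > arr[j].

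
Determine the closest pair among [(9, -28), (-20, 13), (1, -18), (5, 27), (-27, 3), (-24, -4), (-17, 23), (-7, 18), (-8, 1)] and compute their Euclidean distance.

Computing all pairwise distances among 9 points:

d((9, -28), (-20, 13)) = 50.2195
d((9, -28), (1, -18)) = 12.8062
d((9, -28), (5, 27)) = 55.1453
d((9, -28), (-27, 3)) = 47.5079
d((9, -28), (-24, -4)) = 40.8044
d((9, -28), (-17, 23)) = 57.2451
d((9, -28), (-7, 18)) = 48.7032
d((9, -28), (-8, 1)) = 33.6155
d((-20, 13), (1, -18)) = 37.4433
d((-20, 13), (5, 27)) = 28.6531
d((-20, 13), (-27, 3)) = 12.2066
d((-20, 13), (-24, -4)) = 17.4642
d((-20, 13), (-17, 23)) = 10.4403
d((-20, 13), (-7, 18)) = 13.9284
d((-20, 13), (-8, 1)) = 16.9706
d((1, -18), (5, 27)) = 45.1774
d((1, -18), (-27, 3)) = 35.0
d((1, -18), (-24, -4)) = 28.6531
d((1, -18), (-17, 23)) = 44.7772
d((1, -18), (-7, 18)) = 36.8782
d((1, -18), (-8, 1)) = 21.0238
d((5, 27), (-27, 3)) = 40.0
d((5, 27), (-24, -4)) = 42.45
d((5, 27), (-17, 23)) = 22.3607
d((5, 27), (-7, 18)) = 15.0
d((5, 27), (-8, 1)) = 29.0689
d((-27, 3), (-24, -4)) = 7.6158 <-- minimum
d((-27, 3), (-17, 23)) = 22.3607
d((-27, 3), (-7, 18)) = 25.0
d((-27, 3), (-8, 1)) = 19.105
d((-24, -4), (-17, 23)) = 27.8927
d((-24, -4), (-7, 18)) = 27.8029
d((-24, -4), (-8, 1)) = 16.7631
d((-17, 23), (-7, 18)) = 11.1803
d((-17, 23), (-8, 1)) = 23.7697
d((-7, 18), (-8, 1)) = 17.0294

Closest pair: (-27, 3) and (-24, -4) with distance 7.6158

The closest pair is (-27, 3) and (-24, -4) with Euclidean distance 7.6158. For 9 points, brute-force pairwise comparison is shown above. For large n, the divide-and-conquer algorithm (sort by x, recurse on halves, check the dividing strip) achieves O(n log n).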